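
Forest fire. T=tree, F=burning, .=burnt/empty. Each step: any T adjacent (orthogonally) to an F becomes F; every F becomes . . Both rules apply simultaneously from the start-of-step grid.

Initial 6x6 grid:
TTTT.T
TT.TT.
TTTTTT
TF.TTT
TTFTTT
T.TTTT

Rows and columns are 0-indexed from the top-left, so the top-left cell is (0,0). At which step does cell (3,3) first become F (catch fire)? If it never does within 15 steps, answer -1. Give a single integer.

Step 1: cell (3,3)='T' (+5 fires, +2 burnt)
Step 2: cell (3,3)='F' (+7 fires, +5 burnt)
  -> target ignites at step 2
Step 3: cell (3,3)='.' (+7 fires, +7 burnt)
Step 4: cell (3,3)='.' (+6 fires, +7 burnt)
Step 5: cell (3,3)='.' (+3 fires, +6 burnt)
Step 6: cell (3,3)='.' (+0 fires, +3 burnt)
  fire out at step 6

2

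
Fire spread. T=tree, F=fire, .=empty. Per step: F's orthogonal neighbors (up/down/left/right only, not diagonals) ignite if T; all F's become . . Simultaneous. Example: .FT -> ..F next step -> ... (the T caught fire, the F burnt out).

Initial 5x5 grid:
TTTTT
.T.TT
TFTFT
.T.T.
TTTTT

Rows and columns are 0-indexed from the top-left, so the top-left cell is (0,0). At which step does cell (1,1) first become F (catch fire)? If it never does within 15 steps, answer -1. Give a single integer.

Step 1: cell (1,1)='F' (+7 fires, +2 burnt)
  -> target ignites at step 1
Step 2: cell (1,1)='.' (+5 fires, +7 burnt)
Step 3: cell (1,1)='.' (+6 fires, +5 burnt)
Step 4: cell (1,1)='.' (+0 fires, +6 burnt)
  fire out at step 4

1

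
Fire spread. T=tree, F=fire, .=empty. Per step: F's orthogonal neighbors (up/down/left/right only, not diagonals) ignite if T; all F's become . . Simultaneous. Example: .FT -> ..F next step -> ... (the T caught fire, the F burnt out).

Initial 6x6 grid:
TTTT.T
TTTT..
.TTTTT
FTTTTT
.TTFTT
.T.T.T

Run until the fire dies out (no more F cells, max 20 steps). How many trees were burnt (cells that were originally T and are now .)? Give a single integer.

Answer: 25

Derivation:
Step 1: +5 fires, +2 burnt (F count now 5)
Step 2: +6 fires, +5 burnt (F count now 6)
Step 3: +7 fires, +6 burnt (F count now 7)
Step 4: +5 fires, +7 burnt (F count now 5)
Step 5: +2 fires, +5 burnt (F count now 2)
Step 6: +0 fires, +2 burnt (F count now 0)
Fire out after step 6
Initially T: 26, now '.': 35
Total burnt (originally-T cells now '.'): 25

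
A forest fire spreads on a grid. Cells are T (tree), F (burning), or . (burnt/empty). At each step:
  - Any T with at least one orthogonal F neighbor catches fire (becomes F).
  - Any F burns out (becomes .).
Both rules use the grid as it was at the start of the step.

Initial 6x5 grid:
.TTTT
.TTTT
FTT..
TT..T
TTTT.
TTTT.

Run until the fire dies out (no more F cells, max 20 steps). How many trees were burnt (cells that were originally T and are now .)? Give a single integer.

Step 1: +2 fires, +1 burnt (F count now 2)
Step 2: +4 fires, +2 burnt (F count now 4)
Step 3: +4 fires, +4 burnt (F count now 4)
Step 4: +4 fires, +4 burnt (F count now 4)
Step 5: +4 fires, +4 burnt (F count now 4)
Step 6: +2 fires, +4 burnt (F count now 2)
Step 7: +0 fires, +2 burnt (F count now 0)
Fire out after step 7
Initially T: 21, now '.': 29
Total burnt (originally-T cells now '.'): 20

Answer: 20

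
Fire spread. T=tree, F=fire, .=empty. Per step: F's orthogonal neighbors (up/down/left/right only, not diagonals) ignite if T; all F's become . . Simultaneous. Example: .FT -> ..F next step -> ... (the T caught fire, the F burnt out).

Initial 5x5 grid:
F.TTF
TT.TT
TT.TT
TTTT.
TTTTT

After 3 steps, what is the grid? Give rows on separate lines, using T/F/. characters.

Step 1: 3 trees catch fire, 2 burn out
  ..TF.
  FT.TF
  TT.TT
  TTTT.
  TTTTT
Step 2: 5 trees catch fire, 3 burn out
  ..F..
  .F.F.
  FT.TF
  TTTT.
  TTTTT
Step 3: 3 trees catch fire, 5 burn out
  .....
  .....
  .F.F.
  FTTT.
  TTTTT

.....
.....
.F.F.
FTTT.
TTTTT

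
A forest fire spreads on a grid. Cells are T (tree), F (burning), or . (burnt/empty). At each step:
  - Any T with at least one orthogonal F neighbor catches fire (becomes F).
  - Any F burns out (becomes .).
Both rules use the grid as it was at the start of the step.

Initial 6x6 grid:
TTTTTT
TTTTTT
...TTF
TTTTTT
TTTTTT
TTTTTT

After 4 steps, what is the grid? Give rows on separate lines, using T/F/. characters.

Step 1: 3 trees catch fire, 1 burn out
  TTTTTT
  TTTTTF
  ...TF.
  TTTTTF
  TTTTTT
  TTTTTT
Step 2: 5 trees catch fire, 3 burn out
  TTTTTF
  TTTTF.
  ...F..
  TTTTF.
  TTTTTF
  TTTTTT
Step 3: 5 trees catch fire, 5 burn out
  TTTTF.
  TTTF..
  ......
  TTTF..
  TTTTF.
  TTTTTF
Step 4: 5 trees catch fire, 5 burn out
  TTTF..
  TTF...
  ......
  TTF...
  TTTF..
  TTTTF.

TTTF..
TTF...
......
TTF...
TTTF..
TTTTF.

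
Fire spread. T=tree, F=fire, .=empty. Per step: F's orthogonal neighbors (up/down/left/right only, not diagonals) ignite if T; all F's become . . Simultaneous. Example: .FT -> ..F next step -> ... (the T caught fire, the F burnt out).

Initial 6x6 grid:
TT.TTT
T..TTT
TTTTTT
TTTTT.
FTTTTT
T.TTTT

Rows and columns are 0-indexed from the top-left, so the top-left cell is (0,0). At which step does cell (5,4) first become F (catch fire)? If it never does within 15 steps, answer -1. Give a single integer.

Step 1: cell (5,4)='T' (+3 fires, +1 burnt)
Step 2: cell (5,4)='T' (+3 fires, +3 burnt)
Step 3: cell (5,4)='T' (+5 fires, +3 burnt)
Step 4: cell (5,4)='T' (+5 fires, +5 burnt)
Step 5: cell (5,4)='F' (+5 fires, +5 burnt)
  -> target ignites at step 5
Step 6: cell (5,4)='.' (+3 fires, +5 burnt)
Step 7: cell (5,4)='.' (+3 fires, +3 burnt)
Step 8: cell (5,4)='.' (+2 fires, +3 burnt)
Step 9: cell (5,4)='.' (+1 fires, +2 burnt)
Step 10: cell (5,4)='.' (+0 fires, +1 burnt)
  fire out at step 10

5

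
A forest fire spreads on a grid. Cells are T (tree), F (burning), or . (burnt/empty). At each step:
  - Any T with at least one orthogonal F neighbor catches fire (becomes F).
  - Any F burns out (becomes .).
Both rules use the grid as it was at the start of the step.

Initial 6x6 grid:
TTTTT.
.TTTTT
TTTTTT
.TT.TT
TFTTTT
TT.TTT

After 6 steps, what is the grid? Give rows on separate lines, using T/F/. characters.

Step 1: 4 trees catch fire, 1 burn out
  TTTTT.
  .TTTTT
  TTTTTT
  .FT.TT
  F.FTTT
  TF.TTT
Step 2: 4 trees catch fire, 4 burn out
  TTTTT.
  .TTTTT
  TFTTTT
  ..F.TT
  ...FTT
  F..TTT
Step 3: 5 trees catch fire, 4 burn out
  TTTTT.
  .FTTTT
  F.FTTT
  ....TT
  ....FT
  ...FTT
Step 4: 6 trees catch fire, 5 burn out
  TFTTT.
  ..FTTT
  ...FTT
  ....FT
  .....F
  ....FT
Step 5: 6 trees catch fire, 6 burn out
  F.FTT.
  ...FTT
  ....FT
  .....F
  ......
  .....F
Step 6: 3 trees catch fire, 6 burn out
  ...FT.
  ....FT
  .....F
  ......
  ......
  ......

...FT.
....FT
.....F
......
......
......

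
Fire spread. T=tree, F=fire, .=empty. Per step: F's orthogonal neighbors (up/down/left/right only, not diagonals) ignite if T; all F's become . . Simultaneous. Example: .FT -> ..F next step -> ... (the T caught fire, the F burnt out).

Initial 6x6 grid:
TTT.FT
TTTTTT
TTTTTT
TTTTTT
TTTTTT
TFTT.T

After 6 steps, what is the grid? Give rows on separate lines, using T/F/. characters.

Step 1: 5 trees catch fire, 2 burn out
  TTT..F
  TTTTFT
  TTTTTT
  TTTTTT
  TFTTTT
  F.FT.T
Step 2: 7 trees catch fire, 5 burn out
  TTT...
  TTTF.F
  TTTTFT
  TFTTTT
  F.FTTT
  ...F.T
Step 3: 8 trees catch fire, 7 burn out
  TTT...
  TTF...
  TFTF.F
  F.FTFT
  ...FTT
  .....T
Step 4: 7 trees catch fire, 8 burn out
  TTF...
  TF....
  F.F...
  ...F.F
  ....FT
  .....T
Step 5: 3 trees catch fire, 7 burn out
  TF....
  F.....
  ......
  ......
  .....F
  .....T
Step 6: 2 trees catch fire, 3 burn out
  F.....
  ......
  ......
  ......
  ......
  .....F

F.....
......
......
......
......
.....F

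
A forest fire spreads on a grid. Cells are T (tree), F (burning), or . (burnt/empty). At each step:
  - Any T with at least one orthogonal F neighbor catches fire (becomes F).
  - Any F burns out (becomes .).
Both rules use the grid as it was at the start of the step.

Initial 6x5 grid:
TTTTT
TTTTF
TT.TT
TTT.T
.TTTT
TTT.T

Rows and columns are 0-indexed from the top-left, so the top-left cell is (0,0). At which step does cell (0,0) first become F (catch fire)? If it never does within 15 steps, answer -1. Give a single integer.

Step 1: cell (0,0)='T' (+3 fires, +1 burnt)
Step 2: cell (0,0)='T' (+4 fires, +3 burnt)
Step 3: cell (0,0)='T' (+3 fires, +4 burnt)
Step 4: cell (0,0)='T' (+5 fires, +3 burnt)
Step 5: cell (0,0)='F' (+4 fires, +5 burnt)
  -> target ignites at step 5
Step 6: cell (0,0)='.' (+4 fires, +4 burnt)
Step 7: cell (0,0)='.' (+1 fires, +4 burnt)
Step 8: cell (0,0)='.' (+1 fires, +1 burnt)
Step 9: cell (0,0)='.' (+0 fires, +1 burnt)
  fire out at step 9

5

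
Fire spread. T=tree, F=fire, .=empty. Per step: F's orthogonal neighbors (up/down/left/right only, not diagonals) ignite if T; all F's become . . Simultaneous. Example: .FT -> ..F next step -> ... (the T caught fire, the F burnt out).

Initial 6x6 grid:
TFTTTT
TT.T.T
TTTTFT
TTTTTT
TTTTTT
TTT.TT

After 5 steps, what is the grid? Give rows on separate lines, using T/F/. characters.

Step 1: 6 trees catch fire, 2 burn out
  F.FTTT
  TF.T.T
  TTTF.F
  TTTTFT
  TTTTTT
  TTT.TT
Step 2: 9 trees catch fire, 6 burn out
  ...FTT
  F..F.F
  TFF...
  TTTF.F
  TTTTFT
  TTT.TT
Step 3: 8 trees catch fire, 9 burn out
  ....FF
  ......
  F.....
  TFF...
  TTTF.F
  TTT.FT
Step 4: 4 trees catch fire, 8 burn out
  ......
  ......
  ......
  F.....
  TFF...
  TTT..F
Step 5: 3 trees catch fire, 4 burn out
  ......
  ......
  ......
  ......
  F.....
  TFF...

......
......
......
......
F.....
TFF...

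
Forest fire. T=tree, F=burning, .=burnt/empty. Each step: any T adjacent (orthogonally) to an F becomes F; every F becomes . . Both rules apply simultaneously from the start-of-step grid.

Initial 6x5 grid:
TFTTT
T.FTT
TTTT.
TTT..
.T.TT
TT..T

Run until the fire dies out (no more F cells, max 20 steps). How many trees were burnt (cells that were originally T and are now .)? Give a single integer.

Answer: 17

Derivation:
Step 1: +4 fires, +2 burnt (F count now 4)
Step 2: +6 fires, +4 burnt (F count now 6)
Step 3: +3 fires, +6 burnt (F count now 3)
Step 4: +2 fires, +3 burnt (F count now 2)
Step 5: +1 fires, +2 burnt (F count now 1)
Step 6: +1 fires, +1 burnt (F count now 1)
Step 7: +0 fires, +1 burnt (F count now 0)
Fire out after step 7
Initially T: 20, now '.': 27
Total burnt (originally-T cells now '.'): 17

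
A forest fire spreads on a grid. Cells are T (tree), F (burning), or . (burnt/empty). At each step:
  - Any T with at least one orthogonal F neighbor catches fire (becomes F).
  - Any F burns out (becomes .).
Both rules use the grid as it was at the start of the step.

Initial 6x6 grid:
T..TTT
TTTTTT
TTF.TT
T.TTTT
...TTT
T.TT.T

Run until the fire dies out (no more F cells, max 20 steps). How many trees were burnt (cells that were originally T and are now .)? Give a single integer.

Answer: 25

Derivation:
Step 1: +3 fires, +1 burnt (F count now 3)
Step 2: +4 fires, +3 burnt (F count now 4)
Step 3: +6 fires, +4 burnt (F count now 6)
Step 4: +7 fires, +6 burnt (F count now 7)
Step 5: +4 fires, +7 burnt (F count now 4)
Step 6: +1 fires, +4 burnt (F count now 1)
Step 7: +0 fires, +1 burnt (F count now 0)
Fire out after step 7
Initially T: 26, now '.': 35
Total burnt (originally-T cells now '.'): 25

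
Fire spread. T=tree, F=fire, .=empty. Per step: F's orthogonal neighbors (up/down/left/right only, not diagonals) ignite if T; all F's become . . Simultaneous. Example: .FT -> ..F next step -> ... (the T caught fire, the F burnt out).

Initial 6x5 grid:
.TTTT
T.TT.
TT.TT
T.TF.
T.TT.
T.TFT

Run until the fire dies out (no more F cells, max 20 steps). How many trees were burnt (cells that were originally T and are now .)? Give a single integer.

Step 1: +5 fires, +2 burnt (F count now 5)
Step 2: +3 fires, +5 burnt (F count now 3)
Step 3: +2 fires, +3 burnt (F count now 2)
Step 4: +2 fires, +2 burnt (F count now 2)
Step 5: +1 fires, +2 burnt (F count now 1)
Step 6: +0 fires, +1 burnt (F count now 0)
Fire out after step 6
Initially T: 19, now '.': 24
Total burnt (originally-T cells now '.'): 13

Answer: 13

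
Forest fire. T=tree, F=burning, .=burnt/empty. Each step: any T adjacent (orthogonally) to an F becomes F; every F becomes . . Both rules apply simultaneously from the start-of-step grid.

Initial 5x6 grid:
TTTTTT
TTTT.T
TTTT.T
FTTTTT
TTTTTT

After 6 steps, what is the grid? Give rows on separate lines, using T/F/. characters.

Step 1: 3 trees catch fire, 1 burn out
  TTTTTT
  TTTT.T
  FTTT.T
  .FTTTT
  FTTTTT
Step 2: 4 trees catch fire, 3 burn out
  TTTTTT
  FTTT.T
  .FTT.T
  ..FTTT
  .FTTTT
Step 3: 5 trees catch fire, 4 burn out
  FTTTTT
  .FTT.T
  ..FT.T
  ...FTT
  ..FTTT
Step 4: 5 trees catch fire, 5 burn out
  .FTTTT
  ..FT.T
  ...F.T
  ....FT
  ...FTT
Step 5: 4 trees catch fire, 5 burn out
  ..FTTT
  ...F.T
  .....T
  .....F
  ....FT
Step 6: 3 trees catch fire, 4 burn out
  ...FTT
  .....T
  .....F
  ......
  .....F

...FTT
.....T
.....F
......
.....F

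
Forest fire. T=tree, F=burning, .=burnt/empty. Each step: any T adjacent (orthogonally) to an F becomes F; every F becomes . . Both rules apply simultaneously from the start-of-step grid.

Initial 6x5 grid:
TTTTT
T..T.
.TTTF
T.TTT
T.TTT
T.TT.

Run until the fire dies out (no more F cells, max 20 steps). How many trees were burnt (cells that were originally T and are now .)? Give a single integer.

Answer: 18

Derivation:
Step 1: +2 fires, +1 burnt (F count now 2)
Step 2: +4 fires, +2 burnt (F count now 4)
Step 3: +4 fires, +4 burnt (F count now 4)
Step 4: +4 fires, +4 burnt (F count now 4)
Step 5: +2 fires, +4 burnt (F count now 2)
Step 6: +1 fires, +2 burnt (F count now 1)
Step 7: +1 fires, +1 burnt (F count now 1)
Step 8: +0 fires, +1 burnt (F count now 0)
Fire out after step 8
Initially T: 21, now '.': 27
Total burnt (originally-T cells now '.'): 18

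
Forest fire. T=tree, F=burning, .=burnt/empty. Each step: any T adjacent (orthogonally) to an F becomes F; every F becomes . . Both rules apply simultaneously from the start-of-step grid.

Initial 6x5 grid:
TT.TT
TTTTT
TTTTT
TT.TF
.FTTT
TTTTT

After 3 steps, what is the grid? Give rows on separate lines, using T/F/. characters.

Step 1: 6 trees catch fire, 2 burn out
  TT.TT
  TTTTT
  TTTTF
  TF.F.
  ..FTF
  TFTTT
Step 2: 8 trees catch fire, 6 burn out
  TT.TT
  TTTTF
  TFTF.
  F....
  ...F.
  F.FTF
Step 3: 6 trees catch fire, 8 burn out
  TT.TF
  TFTF.
  F.F..
  .....
  .....
  ...F.

TT.TF
TFTF.
F.F..
.....
.....
...F.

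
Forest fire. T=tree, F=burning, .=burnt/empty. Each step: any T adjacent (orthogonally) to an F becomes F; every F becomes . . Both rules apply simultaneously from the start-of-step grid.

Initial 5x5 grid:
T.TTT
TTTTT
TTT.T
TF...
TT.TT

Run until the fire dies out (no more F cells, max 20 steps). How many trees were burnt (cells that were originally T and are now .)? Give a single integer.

Answer: 16

Derivation:
Step 1: +3 fires, +1 burnt (F count now 3)
Step 2: +4 fires, +3 burnt (F count now 4)
Step 3: +2 fires, +4 burnt (F count now 2)
Step 4: +3 fires, +2 burnt (F count now 3)
Step 5: +2 fires, +3 burnt (F count now 2)
Step 6: +2 fires, +2 burnt (F count now 2)
Step 7: +0 fires, +2 burnt (F count now 0)
Fire out after step 7
Initially T: 18, now '.': 23
Total burnt (originally-T cells now '.'): 16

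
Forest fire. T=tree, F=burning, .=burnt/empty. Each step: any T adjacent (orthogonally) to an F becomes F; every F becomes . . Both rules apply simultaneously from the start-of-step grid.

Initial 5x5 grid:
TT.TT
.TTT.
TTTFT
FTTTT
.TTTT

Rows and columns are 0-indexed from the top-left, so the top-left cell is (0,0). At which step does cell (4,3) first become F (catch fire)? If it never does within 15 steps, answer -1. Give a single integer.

Step 1: cell (4,3)='T' (+6 fires, +2 burnt)
Step 2: cell (4,3)='F' (+7 fires, +6 burnt)
  -> target ignites at step 2
Step 3: cell (4,3)='.' (+4 fires, +7 burnt)
Step 4: cell (4,3)='.' (+1 fires, +4 burnt)
Step 5: cell (4,3)='.' (+1 fires, +1 burnt)
Step 6: cell (4,3)='.' (+0 fires, +1 burnt)
  fire out at step 6

2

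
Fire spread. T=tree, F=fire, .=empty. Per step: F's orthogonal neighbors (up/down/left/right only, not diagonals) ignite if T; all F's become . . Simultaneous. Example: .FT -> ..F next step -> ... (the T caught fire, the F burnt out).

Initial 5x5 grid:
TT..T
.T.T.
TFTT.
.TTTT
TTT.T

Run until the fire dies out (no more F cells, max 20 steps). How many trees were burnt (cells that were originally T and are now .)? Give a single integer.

Step 1: +4 fires, +1 burnt (F count now 4)
Step 2: +4 fires, +4 burnt (F count now 4)
Step 3: +5 fires, +4 burnt (F count now 5)
Step 4: +1 fires, +5 burnt (F count now 1)
Step 5: +1 fires, +1 burnt (F count now 1)
Step 6: +0 fires, +1 burnt (F count now 0)
Fire out after step 6
Initially T: 16, now '.': 24
Total burnt (originally-T cells now '.'): 15

Answer: 15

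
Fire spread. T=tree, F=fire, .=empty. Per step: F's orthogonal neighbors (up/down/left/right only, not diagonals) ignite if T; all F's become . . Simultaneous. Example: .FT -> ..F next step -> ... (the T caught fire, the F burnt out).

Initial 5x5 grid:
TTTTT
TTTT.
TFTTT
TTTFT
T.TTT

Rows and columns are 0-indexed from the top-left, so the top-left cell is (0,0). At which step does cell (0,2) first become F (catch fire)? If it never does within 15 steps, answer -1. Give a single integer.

Step 1: cell (0,2)='T' (+8 fires, +2 burnt)
Step 2: cell (0,2)='T' (+8 fires, +8 burnt)
Step 3: cell (0,2)='F' (+4 fires, +8 burnt)
  -> target ignites at step 3
Step 4: cell (0,2)='.' (+1 fires, +4 burnt)
Step 5: cell (0,2)='.' (+0 fires, +1 burnt)
  fire out at step 5

3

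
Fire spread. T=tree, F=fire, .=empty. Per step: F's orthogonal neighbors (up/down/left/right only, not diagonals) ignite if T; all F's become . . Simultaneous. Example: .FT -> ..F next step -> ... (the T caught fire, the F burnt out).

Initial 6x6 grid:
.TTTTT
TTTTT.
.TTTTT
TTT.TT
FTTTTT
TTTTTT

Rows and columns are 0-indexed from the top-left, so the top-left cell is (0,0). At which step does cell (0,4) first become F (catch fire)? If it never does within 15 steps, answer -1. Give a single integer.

Step 1: cell (0,4)='T' (+3 fires, +1 burnt)
Step 2: cell (0,4)='T' (+3 fires, +3 burnt)
Step 3: cell (0,4)='T' (+4 fires, +3 burnt)
Step 4: cell (0,4)='T' (+4 fires, +4 burnt)
Step 5: cell (0,4)='T' (+7 fires, +4 burnt)
Step 6: cell (0,4)='T' (+5 fires, +7 burnt)
Step 7: cell (0,4)='T' (+3 fires, +5 burnt)
Step 8: cell (0,4)='F' (+1 fires, +3 burnt)
  -> target ignites at step 8
Step 9: cell (0,4)='.' (+1 fires, +1 burnt)
Step 10: cell (0,4)='.' (+0 fires, +1 burnt)
  fire out at step 10

8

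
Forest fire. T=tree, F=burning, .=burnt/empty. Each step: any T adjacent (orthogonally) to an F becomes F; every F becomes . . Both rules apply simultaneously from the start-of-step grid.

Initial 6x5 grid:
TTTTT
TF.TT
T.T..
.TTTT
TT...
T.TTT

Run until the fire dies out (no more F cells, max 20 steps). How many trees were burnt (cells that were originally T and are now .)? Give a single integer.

Answer: 9

Derivation:
Step 1: +2 fires, +1 burnt (F count now 2)
Step 2: +3 fires, +2 burnt (F count now 3)
Step 3: +1 fires, +3 burnt (F count now 1)
Step 4: +2 fires, +1 burnt (F count now 2)
Step 5: +1 fires, +2 burnt (F count now 1)
Step 6: +0 fires, +1 burnt (F count now 0)
Fire out after step 6
Initially T: 20, now '.': 19
Total burnt (originally-T cells now '.'): 9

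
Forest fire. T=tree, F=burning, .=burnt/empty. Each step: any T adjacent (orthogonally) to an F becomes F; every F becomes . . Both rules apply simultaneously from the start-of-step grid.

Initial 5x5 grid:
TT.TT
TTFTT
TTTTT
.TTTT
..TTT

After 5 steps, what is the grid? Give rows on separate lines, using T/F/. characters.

Step 1: 3 trees catch fire, 1 burn out
  TT.TT
  TF.FT
  TTFTT
  .TTTT
  ..TTT
Step 2: 7 trees catch fire, 3 burn out
  TF.FT
  F...F
  TF.FT
  .TFTT
  ..TTT
Step 3: 7 trees catch fire, 7 burn out
  F...F
  .....
  F...F
  .F.FT
  ..FTT
Step 4: 2 trees catch fire, 7 burn out
  .....
  .....
  .....
  ....F
  ...FT
Step 5: 1 trees catch fire, 2 burn out
  .....
  .....
  .....
  .....
  ....F

.....
.....
.....
.....
....F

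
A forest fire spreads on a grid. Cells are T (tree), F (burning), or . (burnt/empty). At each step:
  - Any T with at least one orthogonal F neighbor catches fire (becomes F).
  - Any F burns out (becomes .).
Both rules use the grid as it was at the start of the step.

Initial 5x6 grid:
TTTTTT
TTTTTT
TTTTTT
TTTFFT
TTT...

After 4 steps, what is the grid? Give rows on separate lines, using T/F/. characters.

Step 1: 4 trees catch fire, 2 burn out
  TTTTTT
  TTTTTT
  TTTFFT
  TTF..F
  TTT...
Step 2: 6 trees catch fire, 4 burn out
  TTTTTT
  TTTFFT
  TTF..F
  TF....
  TTF...
Step 3: 7 trees catch fire, 6 burn out
  TTTFFT
  TTF..F
  TF....
  F.....
  TF....
Step 4: 5 trees catch fire, 7 burn out
  TTF..F
  TF....
  F.....
  ......
  F.....

TTF..F
TF....
F.....
......
F.....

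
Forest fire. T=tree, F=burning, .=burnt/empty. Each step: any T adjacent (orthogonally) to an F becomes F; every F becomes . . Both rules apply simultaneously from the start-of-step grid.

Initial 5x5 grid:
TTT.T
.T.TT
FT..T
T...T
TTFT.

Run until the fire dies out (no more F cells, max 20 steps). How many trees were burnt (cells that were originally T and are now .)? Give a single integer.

Answer: 9

Derivation:
Step 1: +4 fires, +2 burnt (F count now 4)
Step 2: +2 fires, +4 burnt (F count now 2)
Step 3: +1 fires, +2 burnt (F count now 1)
Step 4: +2 fires, +1 burnt (F count now 2)
Step 5: +0 fires, +2 burnt (F count now 0)
Fire out after step 5
Initially T: 14, now '.': 20
Total burnt (originally-T cells now '.'): 9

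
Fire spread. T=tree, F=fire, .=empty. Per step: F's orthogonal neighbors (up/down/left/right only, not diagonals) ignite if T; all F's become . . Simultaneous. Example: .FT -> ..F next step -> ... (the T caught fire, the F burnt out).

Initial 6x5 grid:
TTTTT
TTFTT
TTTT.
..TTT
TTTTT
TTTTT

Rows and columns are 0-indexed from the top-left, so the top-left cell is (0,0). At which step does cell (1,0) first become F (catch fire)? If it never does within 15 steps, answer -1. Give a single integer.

Step 1: cell (1,0)='T' (+4 fires, +1 burnt)
Step 2: cell (1,0)='F' (+7 fires, +4 burnt)
  -> target ignites at step 2
Step 3: cell (1,0)='.' (+5 fires, +7 burnt)
Step 4: cell (1,0)='.' (+4 fires, +5 burnt)
Step 5: cell (1,0)='.' (+4 fires, +4 burnt)
Step 6: cell (1,0)='.' (+2 fires, +4 burnt)
Step 7: cell (1,0)='.' (+0 fires, +2 burnt)
  fire out at step 7

2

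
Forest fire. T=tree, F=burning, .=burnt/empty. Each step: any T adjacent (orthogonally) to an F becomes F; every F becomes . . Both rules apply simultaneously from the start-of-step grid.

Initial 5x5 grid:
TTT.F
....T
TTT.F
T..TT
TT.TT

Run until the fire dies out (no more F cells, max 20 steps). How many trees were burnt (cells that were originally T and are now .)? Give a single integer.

Answer: 5

Derivation:
Step 1: +2 fires, +2 burnt (F count now 2)
Step 2: +2 fires, +2 burnt (F count now 2)
Step 3: +1 fires, +2 burnt (F count now 1)
Step 4: +0 fires, +1 burnt (F count now 0)
Fire out after step 4
Initially T: 14, now '.': 16
Total burnt (originally-T cells now '.'): 5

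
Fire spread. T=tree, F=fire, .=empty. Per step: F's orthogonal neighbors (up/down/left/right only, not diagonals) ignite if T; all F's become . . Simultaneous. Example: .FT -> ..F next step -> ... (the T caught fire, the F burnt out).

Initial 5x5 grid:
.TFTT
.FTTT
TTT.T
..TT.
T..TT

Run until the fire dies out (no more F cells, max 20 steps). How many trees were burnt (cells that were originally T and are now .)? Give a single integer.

Step 1: +4 fires, +2 burnt (F count now 4)
Step 2: +4 fires, +4 burnt (F count now 4)
Step 3: +2 fires, +4 burnt (F count now 2)
Step 4: +2 fires, +2 burnt (F count now 2)
Step 5: +1 fires, +2 burnt (F count now 1)
Step 6: +1 fires, +1 burnt (F count now 1)
Step 7: +0 fires, +1 burnt (F count now 0)
Fire out after step 7
Initially T: 15, now '.': 24
Total burnt (originally-T cells now '.'): 14

Answer: 14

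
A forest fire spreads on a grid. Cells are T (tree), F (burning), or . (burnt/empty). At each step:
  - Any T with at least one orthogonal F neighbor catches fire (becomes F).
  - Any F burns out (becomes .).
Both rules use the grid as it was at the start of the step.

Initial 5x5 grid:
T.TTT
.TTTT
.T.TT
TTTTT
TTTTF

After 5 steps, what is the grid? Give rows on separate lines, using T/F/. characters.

Step 1: 2 trees catch fire, 1 burn out
  T.TTT
  .TTTT
  .T.TT
  TTTTF
  TTTF.
Step 2: 3 trees catch fire, 2 burn out
  T.TTT
  .TTTT
  .T.TF
  TTTF.
  TTF..
Step 3: 4 trees catch fire, 3 burn out
  T.TTT
  .TTTF
  .T.F.
  TTF..
  TF...
Step 4: 4 trees catch fire, 4 burn out
  T.TTF
  .TTF.
  .T...
  TF...
  F....
Step 5: 4 trees catch fire, 4 burn out
  T.TF.
  .TF..
  .F...
  F....
  .....

T.TF.
.TF..
.F...
F....
.....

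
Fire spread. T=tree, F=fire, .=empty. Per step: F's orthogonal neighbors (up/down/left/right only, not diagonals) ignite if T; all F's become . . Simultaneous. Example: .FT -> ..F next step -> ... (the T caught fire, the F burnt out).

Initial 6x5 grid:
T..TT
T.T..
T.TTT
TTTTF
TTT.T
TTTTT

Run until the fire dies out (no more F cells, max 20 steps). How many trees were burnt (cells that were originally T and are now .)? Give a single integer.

Answer: 20

Derivation:
Step 1: +3 fires, +1 burnt (F count now 3)
Step 2: +3 fires, +3 burnt (F count now 3)
Step 3: +4 fires, +3 burnt (F count now 4)
Step 4: +4 fires, +4 burnt (F count now 4)
Step 5: +3 fires, +4 burnt (F count now 3)
Step 6: +2 fires, +3 burnt (F count now 2)
Step 7: +1 fires, +2 burnt (F count now 1)
Step 8: +0 fires, +1 burnt (F count now 0)
Fire out after step 8
Initially T: 22, now '.': 28
Total burnt (originally-T cells now '.'): 20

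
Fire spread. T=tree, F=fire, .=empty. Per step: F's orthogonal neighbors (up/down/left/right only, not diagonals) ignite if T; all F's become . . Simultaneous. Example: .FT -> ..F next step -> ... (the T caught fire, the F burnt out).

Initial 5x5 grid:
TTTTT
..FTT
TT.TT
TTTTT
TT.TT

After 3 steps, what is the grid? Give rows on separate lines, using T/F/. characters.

Step 1: 2 trees catch fire, 1 burn out
  TTFTT
  ...FT
  TT.TT
  TTTTT
  TT.TT
Step 2: 4 trees catch fire, 2 burn out
  TF.FT
  ....F
  TT.FT
  TTTTT
  TT.TT
Step 3: 4 trees catch fire, 4 burn out
  F...F
  .....
  TT..F
  TTTFT
  TT.TT

F...F
.....
TT..F
TTTFT
TT.TT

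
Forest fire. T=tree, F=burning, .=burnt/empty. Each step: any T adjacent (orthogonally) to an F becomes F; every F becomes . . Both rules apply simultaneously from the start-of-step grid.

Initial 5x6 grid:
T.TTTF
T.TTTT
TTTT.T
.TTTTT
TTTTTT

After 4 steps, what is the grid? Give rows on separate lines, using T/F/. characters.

Step 1: 2 trees catch fire, 1 burn out
  T.TTF.
  T.TTTF
  TTTT.T
  .TTTTT
  TTTTTT
Step 2: 3 trees catch fire, 2 burn out
  T.TF..
  T.TTF.
  TTTT.F
  .TTTTT
  TTTTTT
Step 3: 3 trees catch fire, 3 burn out
  T.F...
  T.TF..
  TTTT..
  .TTTTF
  TTTTTT
Step 4: 4 trees catch fire, 3 burn out
  T.....
  T.F...
  TTTF..
  .TTTF.
  TTTTTF

T.....
T.F...
TTTF..
.TTTF.
TTTTTF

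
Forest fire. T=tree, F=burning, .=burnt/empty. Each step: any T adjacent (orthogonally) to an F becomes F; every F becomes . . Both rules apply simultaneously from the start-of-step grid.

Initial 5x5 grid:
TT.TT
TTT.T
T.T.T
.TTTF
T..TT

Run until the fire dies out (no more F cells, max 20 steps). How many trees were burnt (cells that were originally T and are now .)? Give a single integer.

Step 1: +3 fires, +1 burnt (F count now 3)
Step 2: +3 fires, +3 burnt (F count now 3)
Step 3: +3 fires, +3 burnt (F count now 3)
Step 4: +2 fires, +3 burnt (F count now 2)
Step 5: +1 fires, +2 burnt (F count now 1)
Step 6: +2 fires, +1 burnt (F count now 2)
Step 7: +2 fires, +2 burnt (F count now 2)
Step 8: +0 fires, +2 burnt (F count now 0)
Fire out after step 8
Initially T: 17, now '.': 24
Total burnt (originally-T cells now '.'): 16

Answer: 16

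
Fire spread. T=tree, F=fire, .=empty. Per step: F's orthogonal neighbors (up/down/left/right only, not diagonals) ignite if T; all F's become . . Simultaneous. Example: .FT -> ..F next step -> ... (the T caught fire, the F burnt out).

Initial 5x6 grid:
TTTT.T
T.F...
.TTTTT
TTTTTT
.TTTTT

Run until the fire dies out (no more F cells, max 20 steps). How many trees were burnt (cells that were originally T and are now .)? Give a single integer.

Answer: 21

Derivation:
Step 1: +2 fires, +1 burnt (F count now 2)
Step 2: +5 fires, +2 burnt (F count now 5)
Step 3: +5 fires, +5 burnt (F count now 5)
Step 4: +6 fires, +5 burnt (F count now 6)
Step 5: +2 fires, +6 burnt (F count now 2)
Step 6: +1 fires, +2 burnt (F count now 1)
Step 7: +0 fires, +1 burnt (F count now 0)
Fire out after step 7
Initially T: 22, now '.': 29
Total burnt (originally-T cells now '.'): 21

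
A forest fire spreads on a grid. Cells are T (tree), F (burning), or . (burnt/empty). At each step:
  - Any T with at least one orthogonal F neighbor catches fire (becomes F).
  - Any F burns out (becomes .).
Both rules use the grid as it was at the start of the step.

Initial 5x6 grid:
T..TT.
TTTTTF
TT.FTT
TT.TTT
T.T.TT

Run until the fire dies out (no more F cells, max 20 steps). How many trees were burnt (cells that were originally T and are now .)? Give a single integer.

Answer: 20

Derivation:
Step 1: +5 fires, +2 burnt (F count now 5)
Step 2: +5 fires, +5 burnt (F count now 5)
Step 3: +3 fires, +5 burnt (F count now 3)
Step 4: +2 fires, +3 burnt (F count now 2)
Step 5: +3 fires, +2 burnt (F count now 3)
Step 6: +1 fires, +3 burnt (F count now 1)
Step 7: +1 fires, +1 burnt (F count now 1)
Step 8: +0 fires, +1 burnt (F count now 0)
Fire out after step 8
Initially T: 21, now '.': 29
Total burnt (originally-T cells now '.'): 20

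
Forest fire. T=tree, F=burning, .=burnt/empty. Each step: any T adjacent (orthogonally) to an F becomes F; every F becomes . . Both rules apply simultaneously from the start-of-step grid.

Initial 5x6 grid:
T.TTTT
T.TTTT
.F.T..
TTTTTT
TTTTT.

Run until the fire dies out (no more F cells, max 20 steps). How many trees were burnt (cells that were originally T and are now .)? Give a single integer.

Answer: 20

Derivation:
Step 1: +1 fires, +1 burnt (F count now 1)
Step 2: +3 fires, +1 burnt (F count now 3)
Step 3: +3 fires, +3 burnt (F count now 3)
Step 4: +3 fires, +3 burnt (F count now 3)
Step 5: +3 fires, +3 burnt (F count now 3)
Step 6: +3 fires, +3 burnt (F count now 3)
Step 7: +3 fires, +3 burnt (F count now 3)
Step 8: +1 fires, +3 burnt (F count now 1)
Step 9: +0 fires, +1 burnt (F count now 0)
Fire out after step 9
Initially T: 22, now '.': 28
Total burnt (originally-T cells now '.'): 20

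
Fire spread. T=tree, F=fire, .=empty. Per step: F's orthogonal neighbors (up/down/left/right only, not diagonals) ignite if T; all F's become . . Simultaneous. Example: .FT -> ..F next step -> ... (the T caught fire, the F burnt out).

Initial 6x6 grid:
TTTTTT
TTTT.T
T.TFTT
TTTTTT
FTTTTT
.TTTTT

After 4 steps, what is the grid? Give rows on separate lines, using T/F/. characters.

Step 1: 6 trees catch fire, 2 burn out
  TTTTTT
  TTTF.T
  T.F.FT
  FTTFTT
  .FTTTT
  .TTTTT
Step 2: 10 trees catch fire, 6 burn out
  TTTFTT
  TTF..T
  F....F
  .FF.FT
  ..FFTT
  .FTTTT
Step 3: 9 trees catch fire, 10 burn out
  TTF.FT
  FF...F
  ......
  .....F
  ....FT
  ..FFTT
Step 4: 5 trees catch fire, 9 burn out
  FF...F
  ......
  ......
  ......
  .....F
  ....FT

FF...F
......
......
......
.....F
....FT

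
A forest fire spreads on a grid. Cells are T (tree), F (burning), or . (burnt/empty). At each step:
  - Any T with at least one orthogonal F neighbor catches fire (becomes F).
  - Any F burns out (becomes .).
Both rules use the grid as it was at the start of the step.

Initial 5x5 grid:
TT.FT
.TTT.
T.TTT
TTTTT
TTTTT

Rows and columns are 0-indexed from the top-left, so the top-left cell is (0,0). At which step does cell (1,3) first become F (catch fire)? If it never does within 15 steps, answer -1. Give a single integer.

Step 1: cell (1,3)='F' (+2 fires, +1 burnt)
  -> target ignites at step 1
Step 2: cell (1,3)='.' (+2 fires, +2 burnt)
Step 3: cell (1,3)='.' (+4 fires, +2 burnt)
Step 4: cell (1,3)='.' (+4 fires, +4 burnt)
Step 5: cell (1,3)='.' (+4 fires, +4 burnt)
Step 6: cell (1,3)='.' (+2 fires, +4 burnt)
Step 7: cell (1,3)='.' (+2 fires, +2 burnt)
Step 8: cell (1,3)='.' (+0 fires, +2 burnt)
  fire out at step 8

1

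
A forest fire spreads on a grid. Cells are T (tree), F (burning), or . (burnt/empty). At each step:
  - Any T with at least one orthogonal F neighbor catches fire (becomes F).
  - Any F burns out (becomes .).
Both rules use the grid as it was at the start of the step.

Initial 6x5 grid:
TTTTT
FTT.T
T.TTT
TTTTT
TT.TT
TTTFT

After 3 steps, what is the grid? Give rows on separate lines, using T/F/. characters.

Step 1: 6 trees catch fire, 2 burn out
  FTTTT
  .FT.T
  F.TTT
  TTTTT
  TT.FT
  TTF.F
Step 2: 6 trees catch fire, 6 burn out
  .FTTT
  ..F.T
  ..TTT
  FTTFT
  TT..F
  TF...
Step 3: 9 trees catch fire, 6 burn out
  ..FTT
  ....T
  ..FFT
  .FF.F
  FF...
  F....

..FTT
....T
..FFT
.FF.F
FF...
F....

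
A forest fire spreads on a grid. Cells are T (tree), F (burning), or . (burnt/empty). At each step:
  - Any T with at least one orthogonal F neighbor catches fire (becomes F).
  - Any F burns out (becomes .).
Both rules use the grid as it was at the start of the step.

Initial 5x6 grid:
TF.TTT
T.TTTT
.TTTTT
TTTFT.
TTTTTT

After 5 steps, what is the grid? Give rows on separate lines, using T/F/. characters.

Step 1: 5 trees catch fire, 2 burn out
  F..TTT
  T.TTTT
  .TTFTT
  TTF.F.
  TTTFTT
Step 2: 7 trees catch fire, 5 burn out
  ...TTT
  F.TFTT
  .TF.FT
  TF....
  TTF.FT
Step 3: 8 trees catch fire, 7 burn out
  ...FTT
  ..F.FT
  .F...F
  F.....
  TF...F
Step 4: 3 trees catch fire, 8 burn out
  ....FT
  .....F
  ......
  ......
  F.....
Step 5: 1 trees catch fire, 3 burn out
  .....F
  ......
  ......
  ......
  ......

.....F
......
......
......
......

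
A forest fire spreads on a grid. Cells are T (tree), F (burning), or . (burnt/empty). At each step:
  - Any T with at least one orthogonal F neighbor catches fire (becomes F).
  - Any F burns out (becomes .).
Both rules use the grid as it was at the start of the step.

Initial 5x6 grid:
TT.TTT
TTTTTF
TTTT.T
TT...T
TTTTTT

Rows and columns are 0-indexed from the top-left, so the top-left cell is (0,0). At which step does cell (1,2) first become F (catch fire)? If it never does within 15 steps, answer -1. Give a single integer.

Step 1: cell (1,2)='T' (+3 fires, +1 burnt)
Step 2: cell (1,2)='T' (+3 fires, +3 burnt)
Step 3: cell (1,2)='F' (+4 fires, +3 burnt)
  -> target ignites at step 3
Step 4: cell (1,2)='.' (+3 fires, +4 burnt)
Step 5: cell (1,2)='.' (+4 fires, +3 burnt)
Step 6: cell (1,2)='.' (+4 fires, +4 burnt)
Step 7: cell (1,2)='.' (+2 fires, +4 burnt)
Step 8: cell (1,2)='.' (+1 fires, +2 burnt)
Step 9: cell (1,2)='.' (+0 fires, +1 burnt)
  fire out at step 9

3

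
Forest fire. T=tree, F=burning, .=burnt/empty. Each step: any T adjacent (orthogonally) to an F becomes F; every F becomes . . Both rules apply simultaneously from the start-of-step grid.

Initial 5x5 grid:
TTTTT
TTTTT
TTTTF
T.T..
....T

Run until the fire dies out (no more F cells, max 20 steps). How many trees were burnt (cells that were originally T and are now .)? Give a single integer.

Step 1: +2 fires, +1 burnt (F count now 2)
Step 2: +3 fires, +2 burnt (F count now 3)
Step 3: +4 fires, +3 burnt (F count now 4)
Step 4: +3 fires, +4 burnt (F count now 3)
Step 5: +3 fires, +3 burnt (F count now 3)
Step 6: +1 fires, +3 burnt (F count now 1)
Step 7: +0 fires, +1 burnt (F count now 0)
Fire out after step 7
Initially T: 17, now '.': 24
Total burnt (originally-T cells now '.'): 16

Answer: 16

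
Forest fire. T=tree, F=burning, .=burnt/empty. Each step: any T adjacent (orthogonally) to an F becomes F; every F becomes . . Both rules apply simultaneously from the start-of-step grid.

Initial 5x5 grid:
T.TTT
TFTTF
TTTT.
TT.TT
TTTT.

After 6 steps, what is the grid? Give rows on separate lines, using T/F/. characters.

Step 1: 5 trees catch fire, 2 burn out
  T.TTF
  F.FF.
  TFTT.
  TT.TT
  TTTT.
Step 2: 7 trees catch fire, 5 burn out
  F.FF.
  .....
  F.FF.
  TF.TT
  TTTT.
Step 3: 3 trees catch fire, 7 burn out
  .....
  .....
  .....
  F..FT
  TFTT.
Step 4: 4 trees catch fire, 3 burn out
  .....
  .....
  .....
  ....F
  F.FF.
Step 5: 0 trees catch fire, 4 burn out
  .....
  .....
  .....
  .....
  .....
Step 6: 0 trees catch fire, 0 burn out
  .....
  .....
  .....
  .....
  .....

.....
.....
.....
.....
.....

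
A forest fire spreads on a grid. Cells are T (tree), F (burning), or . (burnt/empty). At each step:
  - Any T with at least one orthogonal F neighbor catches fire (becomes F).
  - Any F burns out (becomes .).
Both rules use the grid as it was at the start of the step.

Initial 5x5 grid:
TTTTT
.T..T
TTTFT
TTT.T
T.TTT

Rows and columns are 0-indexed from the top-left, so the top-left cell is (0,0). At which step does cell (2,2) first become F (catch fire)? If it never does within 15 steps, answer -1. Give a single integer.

Step 1: cell (2,2)='F' (+2 fires, +1 burnt)
  -> target ignites at step 1
Step 2: cell (2,2)='.' (+4 fires, +2 burnt)
Step 3: cell (2,2)='.' (+6 fires, +4 burnt)
Step 4: cell (2,2)='.' (+4 fires, +6 burnt)
Step 5: cell (2,2)='.' (+3 fires, +4 burnt)
Step 6: cell (2,2)='.' (+0 fires, +3 burnt)
  fire out at step 6

1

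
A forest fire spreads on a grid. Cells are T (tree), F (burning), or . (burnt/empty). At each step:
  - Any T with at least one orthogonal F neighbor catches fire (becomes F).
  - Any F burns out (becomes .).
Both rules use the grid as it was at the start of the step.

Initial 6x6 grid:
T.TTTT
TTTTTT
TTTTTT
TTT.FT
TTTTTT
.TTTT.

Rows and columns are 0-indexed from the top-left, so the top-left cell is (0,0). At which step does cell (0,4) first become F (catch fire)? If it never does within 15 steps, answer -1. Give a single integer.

Step 1: cell (0,4)='T' (+3 fires, +1 burnt)
Step 2: cell (0,4)='T' (+6 fires, +3 burnt)
Step 3: cell (0,4)='F' (+6 fires, +6 burnt)
  -> target ignites at step 3
Step 4: cell (0,4)='.' (+7 fires, +6 burnt)
Step 5: cell (0,4)='.' (+6 fires, +7 burnt)
Step 6: cell (0,4)='.' (+2 fires, +6 burnt)
Step 7: cell (0,4)='.' (+1 fires, +2 burnt)
Step 8: cell (0,4)='.' (+0 fires, +1 burnt)
  fire out at step 8

3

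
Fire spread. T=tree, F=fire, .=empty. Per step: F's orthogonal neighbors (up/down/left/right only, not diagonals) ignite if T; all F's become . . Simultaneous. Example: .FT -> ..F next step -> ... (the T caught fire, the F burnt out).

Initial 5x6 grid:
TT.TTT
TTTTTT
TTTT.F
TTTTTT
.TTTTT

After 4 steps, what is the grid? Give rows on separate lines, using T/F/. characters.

Step 1: 2 trees catch fire, 1 burn out
  TT.TTT
  TTTTTF
  TTTT..
  TTTTTF
  .TTTTT
Step 2: 4 trees catch fire, 2 burn out
  TT.TTF
  TTTTF.
  TTTT..
  TTTTF.
  .TTTTF
Step 3: 4 trees catch fire, 4 burn out
  TT.TF.
  TTTF..
  TTTT..
  TTTF..
  .TTTF.
Step 4: 5 trees catch fire, 4 burn out
  TT.F..
  TTF...
  TTTF..
  TTF...
  .TTF..

TT.F..
TTF...
TTTF..
TTF...
.TTF..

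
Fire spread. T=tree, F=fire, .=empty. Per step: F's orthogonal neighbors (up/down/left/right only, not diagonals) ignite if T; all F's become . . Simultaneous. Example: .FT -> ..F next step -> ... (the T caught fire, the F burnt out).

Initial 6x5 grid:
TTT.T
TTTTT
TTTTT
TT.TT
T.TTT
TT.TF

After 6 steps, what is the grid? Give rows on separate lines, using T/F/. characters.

Step 1: 2 trees catch fire, 1 burn out
  TTT.T
  TTTTT
  TTTTT
  TT.TT
  T.TTF
  TT.F.
Step 2: 2 trees catch fire, 2 burn out
  TTT.T
  TTTTT
  TTTTT
  TT.TF
  T.TF.
  TT...
Step 3: 3 trees catch fire, 2 burn out
  TTT.T
  TTTTT
  TTTTF
  TT.F.
  T.F..
  TT...
Step 4: 2 trees catch fire, 3 burn out
  TTT.T
  TTTTF
  TTTF.
  TT...
  T....
  TT...
Step 5: 3 trees catch fire, 2 burn out
  TTT.F
  TTTF.
  TTF..
  TT...
  T....
  TT...
Step 6: 2 trees catch fire, 3 burn out
  TTT..
  TTF..
  TF...
  TT...
  T....
  TT...

TTT..
TTF..
TF...
TT...
T....
TT...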